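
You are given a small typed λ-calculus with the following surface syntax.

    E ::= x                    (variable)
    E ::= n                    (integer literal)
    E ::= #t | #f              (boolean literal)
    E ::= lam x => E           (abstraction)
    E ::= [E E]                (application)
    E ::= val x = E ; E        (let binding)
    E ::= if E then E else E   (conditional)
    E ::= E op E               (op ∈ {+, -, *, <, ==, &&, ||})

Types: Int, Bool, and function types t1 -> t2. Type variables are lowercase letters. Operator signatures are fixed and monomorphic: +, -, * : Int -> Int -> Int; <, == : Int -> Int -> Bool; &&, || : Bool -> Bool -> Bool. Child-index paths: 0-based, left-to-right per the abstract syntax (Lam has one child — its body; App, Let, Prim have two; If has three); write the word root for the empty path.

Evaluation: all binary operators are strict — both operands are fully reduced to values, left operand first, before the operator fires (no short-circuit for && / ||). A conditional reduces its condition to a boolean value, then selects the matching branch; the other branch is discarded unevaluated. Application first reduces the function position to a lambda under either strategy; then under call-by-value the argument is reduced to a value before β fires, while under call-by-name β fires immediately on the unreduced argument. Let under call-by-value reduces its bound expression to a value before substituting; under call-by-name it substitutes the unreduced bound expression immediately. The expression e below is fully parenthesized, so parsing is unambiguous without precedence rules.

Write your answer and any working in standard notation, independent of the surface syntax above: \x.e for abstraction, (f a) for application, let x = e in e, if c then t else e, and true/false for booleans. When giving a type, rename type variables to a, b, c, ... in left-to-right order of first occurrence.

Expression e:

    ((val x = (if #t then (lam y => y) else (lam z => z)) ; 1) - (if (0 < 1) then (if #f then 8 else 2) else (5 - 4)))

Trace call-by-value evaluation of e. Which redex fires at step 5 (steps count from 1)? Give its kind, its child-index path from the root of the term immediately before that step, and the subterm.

Derivation:
step 0: ((let x = (if true then (\y.y) else (\z.z)) in 1) - (if (0 < 1) then (if false then 8 else 2) else (5 - 4)))
step 1: [if@0.0] ((let x = (\y.y) in 1) - (if (0 < 1) then (if false then 8 else 2) else (5 - 4)))
step 2: [let@0] (1 - (if (0 < 1) then (if false then 8 else 2) else (5 - 4)))
step 3: [delta@1.0] (1 - (if true then (if false then 8 else 2) else (5 - 4)))
step 4: [if@1] (1 - (if false then 8 else 2))
step 5: [if@1] (1 - 2)

Answer: if at 1 : (if false then 8 else 2)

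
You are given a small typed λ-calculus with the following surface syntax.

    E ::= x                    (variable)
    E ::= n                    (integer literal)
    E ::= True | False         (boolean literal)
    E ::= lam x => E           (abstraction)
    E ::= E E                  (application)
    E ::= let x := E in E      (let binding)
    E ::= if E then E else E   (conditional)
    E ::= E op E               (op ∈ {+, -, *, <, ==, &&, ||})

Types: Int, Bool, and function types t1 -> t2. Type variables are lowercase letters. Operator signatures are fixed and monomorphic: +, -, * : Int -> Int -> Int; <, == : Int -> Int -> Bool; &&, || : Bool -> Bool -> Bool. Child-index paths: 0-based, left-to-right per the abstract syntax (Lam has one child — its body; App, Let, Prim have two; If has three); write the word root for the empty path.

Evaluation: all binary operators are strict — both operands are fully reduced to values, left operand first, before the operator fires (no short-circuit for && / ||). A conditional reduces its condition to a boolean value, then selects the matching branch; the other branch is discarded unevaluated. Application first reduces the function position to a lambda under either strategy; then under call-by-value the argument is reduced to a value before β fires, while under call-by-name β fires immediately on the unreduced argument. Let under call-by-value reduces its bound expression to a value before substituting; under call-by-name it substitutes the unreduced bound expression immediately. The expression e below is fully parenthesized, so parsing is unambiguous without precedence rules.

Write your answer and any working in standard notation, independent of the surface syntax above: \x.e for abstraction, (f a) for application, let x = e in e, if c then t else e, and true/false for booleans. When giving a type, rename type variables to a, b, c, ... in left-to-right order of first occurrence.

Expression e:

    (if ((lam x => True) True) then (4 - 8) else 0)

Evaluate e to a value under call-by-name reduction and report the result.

Answer: -4

Derivation:
step 0: (if ((\x.true) true) then (4 - 8) else 0)
step 1: [beta@0] (if true then (4 - 8) else 0)
step 2: [if@root] (4 - 8)
step 3: [delta@root] -4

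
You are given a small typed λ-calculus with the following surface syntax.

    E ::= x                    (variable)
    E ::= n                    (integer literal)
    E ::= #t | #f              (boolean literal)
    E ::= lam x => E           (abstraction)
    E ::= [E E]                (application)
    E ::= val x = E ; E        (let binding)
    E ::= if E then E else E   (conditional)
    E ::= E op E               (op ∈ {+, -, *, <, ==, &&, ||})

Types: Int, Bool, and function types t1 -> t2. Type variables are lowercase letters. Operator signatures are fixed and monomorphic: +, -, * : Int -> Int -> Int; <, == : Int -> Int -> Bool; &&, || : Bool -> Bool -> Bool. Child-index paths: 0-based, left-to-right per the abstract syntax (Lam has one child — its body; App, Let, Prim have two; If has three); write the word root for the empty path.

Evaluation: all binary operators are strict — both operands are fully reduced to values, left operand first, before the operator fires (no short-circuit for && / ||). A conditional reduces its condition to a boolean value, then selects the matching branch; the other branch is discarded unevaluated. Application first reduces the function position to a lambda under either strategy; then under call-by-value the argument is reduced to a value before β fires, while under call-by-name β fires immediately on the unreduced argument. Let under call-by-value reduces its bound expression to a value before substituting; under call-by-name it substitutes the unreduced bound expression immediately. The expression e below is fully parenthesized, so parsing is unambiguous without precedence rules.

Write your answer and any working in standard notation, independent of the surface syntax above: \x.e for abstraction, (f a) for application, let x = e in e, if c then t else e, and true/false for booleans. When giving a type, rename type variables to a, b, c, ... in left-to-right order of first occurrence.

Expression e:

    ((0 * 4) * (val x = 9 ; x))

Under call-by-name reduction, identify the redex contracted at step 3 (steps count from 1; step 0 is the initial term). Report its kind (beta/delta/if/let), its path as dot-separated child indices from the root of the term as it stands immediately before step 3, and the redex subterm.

Answer: delta at root : (0 * 9)

Working:
step 0: ((0 * 4) * (let x = 9 in x))
step 1: [delta@0] (0 * (let x = 9 in x))
step 2: [let@1] (0 * 9)
step 3: [delta@root] 0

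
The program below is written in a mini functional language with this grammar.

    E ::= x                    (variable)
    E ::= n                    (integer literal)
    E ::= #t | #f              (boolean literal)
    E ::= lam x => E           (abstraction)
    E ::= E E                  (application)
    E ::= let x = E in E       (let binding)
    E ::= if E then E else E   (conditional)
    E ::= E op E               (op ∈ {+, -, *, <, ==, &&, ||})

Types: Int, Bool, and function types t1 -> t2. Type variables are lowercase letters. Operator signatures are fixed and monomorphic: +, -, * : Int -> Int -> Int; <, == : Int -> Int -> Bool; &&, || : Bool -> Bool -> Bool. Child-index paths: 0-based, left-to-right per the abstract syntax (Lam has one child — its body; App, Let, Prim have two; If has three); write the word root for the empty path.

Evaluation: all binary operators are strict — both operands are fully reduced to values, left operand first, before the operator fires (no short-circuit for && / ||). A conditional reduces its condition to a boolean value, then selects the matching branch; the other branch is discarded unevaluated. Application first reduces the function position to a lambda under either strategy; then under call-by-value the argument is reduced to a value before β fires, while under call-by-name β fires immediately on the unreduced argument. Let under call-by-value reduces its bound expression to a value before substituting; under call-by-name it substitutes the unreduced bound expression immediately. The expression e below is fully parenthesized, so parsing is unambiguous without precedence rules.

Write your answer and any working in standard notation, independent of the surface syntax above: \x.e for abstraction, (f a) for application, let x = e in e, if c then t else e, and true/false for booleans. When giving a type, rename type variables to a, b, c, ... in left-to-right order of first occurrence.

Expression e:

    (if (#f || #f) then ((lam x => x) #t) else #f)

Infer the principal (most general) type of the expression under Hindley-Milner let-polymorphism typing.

Derivation:
  unify Bool ~ Bool
  unify Bool ~ Bool
  unify Bool ~ Bool
x : a
\x._ : a -> a
  unify a -> a ~ Bool -> b
  unify a ~ Bool
  unify Bool ~ b
_ _ : Bool
  unify Bool ~ Bool

Answer: Bool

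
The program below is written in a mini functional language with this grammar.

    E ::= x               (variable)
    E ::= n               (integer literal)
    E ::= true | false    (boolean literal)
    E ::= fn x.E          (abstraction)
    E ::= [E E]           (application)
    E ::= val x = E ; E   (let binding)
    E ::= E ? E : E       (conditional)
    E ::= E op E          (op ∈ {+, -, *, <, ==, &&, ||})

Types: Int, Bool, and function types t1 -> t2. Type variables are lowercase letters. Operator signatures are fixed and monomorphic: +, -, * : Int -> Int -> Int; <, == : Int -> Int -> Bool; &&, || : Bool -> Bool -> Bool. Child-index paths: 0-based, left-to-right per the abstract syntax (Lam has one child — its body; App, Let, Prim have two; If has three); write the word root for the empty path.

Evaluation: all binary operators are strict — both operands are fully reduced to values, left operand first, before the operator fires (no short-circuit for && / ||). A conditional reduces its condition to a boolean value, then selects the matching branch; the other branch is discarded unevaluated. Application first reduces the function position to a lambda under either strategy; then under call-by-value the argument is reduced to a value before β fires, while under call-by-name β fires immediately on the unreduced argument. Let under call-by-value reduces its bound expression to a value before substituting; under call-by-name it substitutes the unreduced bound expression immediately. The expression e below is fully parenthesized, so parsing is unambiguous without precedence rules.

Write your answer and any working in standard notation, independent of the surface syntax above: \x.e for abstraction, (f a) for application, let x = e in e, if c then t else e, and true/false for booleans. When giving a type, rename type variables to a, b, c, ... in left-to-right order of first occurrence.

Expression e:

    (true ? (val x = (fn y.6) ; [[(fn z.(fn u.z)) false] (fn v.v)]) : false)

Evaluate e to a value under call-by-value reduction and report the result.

Answer: false

Trace:
step 0: (if true then (let x = (\y.6) in (((\z.(\u.z)) false) (\v.v))) else false)
step 1: [if@root] (let x = (\y.6) in (((\z.(\u.z)) false) (\v.v)))
step 2: [let@root] (((\z.(\u.z)) false) (\v.v))
step 3: [beta@0] ((\u.false) (\v.v))
step 4: [beta@root] false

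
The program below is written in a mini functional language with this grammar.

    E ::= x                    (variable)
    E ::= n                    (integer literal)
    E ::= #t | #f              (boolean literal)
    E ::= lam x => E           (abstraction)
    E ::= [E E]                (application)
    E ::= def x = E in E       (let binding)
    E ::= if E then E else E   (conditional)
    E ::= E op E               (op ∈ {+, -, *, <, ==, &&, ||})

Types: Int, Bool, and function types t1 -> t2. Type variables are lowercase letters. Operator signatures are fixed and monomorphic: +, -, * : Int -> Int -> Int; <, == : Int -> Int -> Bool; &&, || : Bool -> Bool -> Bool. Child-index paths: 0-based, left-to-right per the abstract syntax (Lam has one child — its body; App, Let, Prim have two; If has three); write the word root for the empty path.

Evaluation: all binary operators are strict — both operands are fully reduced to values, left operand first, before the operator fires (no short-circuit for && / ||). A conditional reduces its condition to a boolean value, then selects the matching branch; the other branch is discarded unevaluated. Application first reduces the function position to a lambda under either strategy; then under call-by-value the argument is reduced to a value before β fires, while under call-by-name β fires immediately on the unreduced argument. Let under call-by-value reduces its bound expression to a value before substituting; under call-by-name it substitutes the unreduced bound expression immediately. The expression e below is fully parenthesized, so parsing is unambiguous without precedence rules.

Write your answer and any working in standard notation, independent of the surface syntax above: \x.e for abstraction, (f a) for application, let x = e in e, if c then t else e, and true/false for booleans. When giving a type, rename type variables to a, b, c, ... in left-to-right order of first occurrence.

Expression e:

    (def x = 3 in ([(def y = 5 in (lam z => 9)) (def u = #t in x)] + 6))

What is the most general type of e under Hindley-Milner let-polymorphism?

Answer: Int

Trace:
let x : Int
let y : Int
\z._ : a -> Int
let u : Bool
x : Int
  unify a -> Int ~ Int -> b
  unify a ~ Int
  unify Int ~ b
_ _ : Int
  unify Int ~ Int
  unify Int ~ Int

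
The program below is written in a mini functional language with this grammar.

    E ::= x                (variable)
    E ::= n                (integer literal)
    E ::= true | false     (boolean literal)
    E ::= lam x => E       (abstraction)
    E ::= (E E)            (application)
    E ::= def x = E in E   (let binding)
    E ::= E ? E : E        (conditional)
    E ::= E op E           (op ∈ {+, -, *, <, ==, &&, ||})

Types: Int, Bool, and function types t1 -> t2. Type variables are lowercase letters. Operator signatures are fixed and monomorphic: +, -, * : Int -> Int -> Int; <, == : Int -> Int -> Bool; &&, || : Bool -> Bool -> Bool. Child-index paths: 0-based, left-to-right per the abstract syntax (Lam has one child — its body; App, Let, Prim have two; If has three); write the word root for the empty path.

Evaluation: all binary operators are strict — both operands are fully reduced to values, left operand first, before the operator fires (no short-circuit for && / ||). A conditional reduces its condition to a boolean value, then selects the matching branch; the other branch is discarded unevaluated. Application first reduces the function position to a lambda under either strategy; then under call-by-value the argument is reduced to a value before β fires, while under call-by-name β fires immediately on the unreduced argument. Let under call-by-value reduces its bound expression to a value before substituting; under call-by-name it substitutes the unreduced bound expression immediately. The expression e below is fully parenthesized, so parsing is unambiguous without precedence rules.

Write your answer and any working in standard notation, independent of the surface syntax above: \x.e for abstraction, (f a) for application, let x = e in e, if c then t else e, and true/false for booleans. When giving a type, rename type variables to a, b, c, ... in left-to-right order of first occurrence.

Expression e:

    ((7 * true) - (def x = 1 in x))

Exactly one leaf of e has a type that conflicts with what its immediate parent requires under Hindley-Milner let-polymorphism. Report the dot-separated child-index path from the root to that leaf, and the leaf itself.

Working:
  unify Int ~ Int
  unify Bool ~ Int
  FAIL: mismatch Bool ~ Int

Answer: 0.1 : true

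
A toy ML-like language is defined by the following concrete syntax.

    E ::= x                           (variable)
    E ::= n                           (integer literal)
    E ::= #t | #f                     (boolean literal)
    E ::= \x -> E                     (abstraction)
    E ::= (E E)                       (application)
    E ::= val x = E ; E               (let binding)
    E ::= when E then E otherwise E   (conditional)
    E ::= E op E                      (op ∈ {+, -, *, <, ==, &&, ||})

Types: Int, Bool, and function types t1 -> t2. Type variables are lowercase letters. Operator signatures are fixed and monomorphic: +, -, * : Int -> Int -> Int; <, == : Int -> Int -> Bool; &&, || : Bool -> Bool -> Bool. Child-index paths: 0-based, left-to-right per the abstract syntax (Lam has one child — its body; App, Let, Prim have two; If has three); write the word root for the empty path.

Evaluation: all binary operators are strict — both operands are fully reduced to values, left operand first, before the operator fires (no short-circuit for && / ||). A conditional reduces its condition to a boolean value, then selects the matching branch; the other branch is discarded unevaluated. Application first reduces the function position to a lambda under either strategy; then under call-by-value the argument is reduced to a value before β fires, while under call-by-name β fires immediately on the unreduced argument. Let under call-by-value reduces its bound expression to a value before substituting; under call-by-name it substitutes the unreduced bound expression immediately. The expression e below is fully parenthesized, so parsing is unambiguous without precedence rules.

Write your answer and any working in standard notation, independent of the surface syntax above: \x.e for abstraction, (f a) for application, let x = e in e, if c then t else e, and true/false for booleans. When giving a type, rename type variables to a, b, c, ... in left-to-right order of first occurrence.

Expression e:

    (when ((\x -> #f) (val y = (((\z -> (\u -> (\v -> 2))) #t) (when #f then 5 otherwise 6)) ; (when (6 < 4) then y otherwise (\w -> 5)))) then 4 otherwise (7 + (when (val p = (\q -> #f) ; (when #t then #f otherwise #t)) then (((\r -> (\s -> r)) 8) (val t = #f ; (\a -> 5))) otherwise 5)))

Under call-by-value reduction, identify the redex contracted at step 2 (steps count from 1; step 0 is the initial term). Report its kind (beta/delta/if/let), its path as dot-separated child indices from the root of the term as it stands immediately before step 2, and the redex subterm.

Answer: if at 0.1.0.1 : (if false then 5 else 6)

Working:
step 0: (if ((\x.false) (let y = (((\z.(\u.(\v.2))) true) (if false then 5 else 6)) in (if (6 < 4) then y else (\w.5)))) then 4 else (7 + (if (let p = (\q.false) in (if true then false else true)) then (((\r.(\s.r)) 8) (let t = false in (\a.5))) else 5)))
step 1: [beta@0.1.0.0] (if ((\x.false) (let y = ((\u.(\v.2)) (if false then 5 else 6)) in (if (6 < 4) then y else (\w.5)))) then 4 else (7 + (if (let p = (\q.false) in (if true then false else true)) then (((\r.(\s.r)) 8) (let t = false in (\a.5))) else 5)))
step 2: [if@0.1.0.1] (if ((\x.false) (let y = ((\u.(\v.2)) 6) in (if (6 < 4) then y else (\w.5)))) then 4 else (7 + (if (let p = (\q.false) in (if true then false else true)) then (((\r.(\s.r)) 8) (let t = false in (\a.5))) else 5)))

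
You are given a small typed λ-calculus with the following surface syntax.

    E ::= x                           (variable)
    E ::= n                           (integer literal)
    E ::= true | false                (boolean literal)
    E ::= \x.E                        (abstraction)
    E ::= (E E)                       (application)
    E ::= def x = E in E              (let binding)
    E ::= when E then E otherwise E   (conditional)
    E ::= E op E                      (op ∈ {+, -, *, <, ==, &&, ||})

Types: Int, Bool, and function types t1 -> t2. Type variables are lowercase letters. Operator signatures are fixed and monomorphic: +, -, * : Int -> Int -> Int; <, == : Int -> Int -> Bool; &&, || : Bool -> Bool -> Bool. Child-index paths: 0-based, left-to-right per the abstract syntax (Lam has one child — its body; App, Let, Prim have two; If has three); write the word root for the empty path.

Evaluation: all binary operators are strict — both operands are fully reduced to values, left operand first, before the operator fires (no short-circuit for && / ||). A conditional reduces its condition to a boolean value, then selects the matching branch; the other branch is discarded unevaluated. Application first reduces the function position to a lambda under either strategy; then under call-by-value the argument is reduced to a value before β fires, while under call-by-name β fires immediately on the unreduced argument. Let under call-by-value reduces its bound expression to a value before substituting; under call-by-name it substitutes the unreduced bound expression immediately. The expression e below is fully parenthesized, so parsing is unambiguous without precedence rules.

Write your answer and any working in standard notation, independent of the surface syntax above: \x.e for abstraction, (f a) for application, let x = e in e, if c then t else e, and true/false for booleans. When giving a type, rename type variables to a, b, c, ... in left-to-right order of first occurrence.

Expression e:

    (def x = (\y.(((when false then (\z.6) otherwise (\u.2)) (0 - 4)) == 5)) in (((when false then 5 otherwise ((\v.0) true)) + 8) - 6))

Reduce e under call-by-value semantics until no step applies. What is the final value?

Answer: 2

Derivation:
step 0: (let x = (\y.(((if false then (\z.6) else (\u.2)) (0 - 4)) == 5)) in (((if false then 5 else ((\v.0) true)) + 8) - 6))
step 1: [let@root] (((if false then 5 else ((\v.0) true)) + 8) - 6)
step 2: [if@0.0] ((((\v.0) true) + 8) - 6)
step 3: [beta@0.0] ((0 + 8) - 6)
step 4: [delta@0] (8 - 6)
step 5: [delta@root] 2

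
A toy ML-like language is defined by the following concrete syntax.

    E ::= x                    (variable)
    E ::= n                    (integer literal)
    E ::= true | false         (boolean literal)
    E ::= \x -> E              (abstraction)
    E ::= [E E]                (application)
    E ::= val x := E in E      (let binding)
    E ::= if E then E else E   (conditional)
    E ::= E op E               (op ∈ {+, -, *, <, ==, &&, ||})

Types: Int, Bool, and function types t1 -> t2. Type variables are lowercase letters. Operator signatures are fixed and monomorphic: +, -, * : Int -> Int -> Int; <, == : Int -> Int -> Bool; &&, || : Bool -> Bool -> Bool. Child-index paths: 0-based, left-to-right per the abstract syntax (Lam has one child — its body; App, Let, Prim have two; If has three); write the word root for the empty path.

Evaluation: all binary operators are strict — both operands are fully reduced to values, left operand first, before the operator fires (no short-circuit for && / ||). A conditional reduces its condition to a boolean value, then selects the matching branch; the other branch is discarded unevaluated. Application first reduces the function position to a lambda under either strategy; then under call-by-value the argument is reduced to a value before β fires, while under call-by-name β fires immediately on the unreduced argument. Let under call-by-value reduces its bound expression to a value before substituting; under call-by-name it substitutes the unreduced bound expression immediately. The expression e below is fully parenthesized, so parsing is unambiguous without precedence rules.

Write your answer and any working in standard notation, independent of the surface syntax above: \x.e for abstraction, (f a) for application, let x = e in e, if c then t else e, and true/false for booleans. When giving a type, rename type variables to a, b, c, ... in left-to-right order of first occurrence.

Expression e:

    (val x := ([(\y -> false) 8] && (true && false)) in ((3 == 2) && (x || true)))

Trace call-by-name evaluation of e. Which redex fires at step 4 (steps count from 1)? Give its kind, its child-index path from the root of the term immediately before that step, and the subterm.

Trace:
step 0: (let x = (((\y.false) 8) && (true && false)) in ((3 == 2) && (x || true)))
step 1: [let@root] ((3 == 2) && ((((\y.false) 8) && (true && false)) || true))
step 2: [delta@0] (false && ((((\y.false) 8) && (true && false)) || true))
step 3: [beta@1.0.0] (false && ((false && (true && false)) || true))
step 4: [delta@1.0.1] (false && ((false && false) || true))

Answer: delta at 1.0.1 : (true && false)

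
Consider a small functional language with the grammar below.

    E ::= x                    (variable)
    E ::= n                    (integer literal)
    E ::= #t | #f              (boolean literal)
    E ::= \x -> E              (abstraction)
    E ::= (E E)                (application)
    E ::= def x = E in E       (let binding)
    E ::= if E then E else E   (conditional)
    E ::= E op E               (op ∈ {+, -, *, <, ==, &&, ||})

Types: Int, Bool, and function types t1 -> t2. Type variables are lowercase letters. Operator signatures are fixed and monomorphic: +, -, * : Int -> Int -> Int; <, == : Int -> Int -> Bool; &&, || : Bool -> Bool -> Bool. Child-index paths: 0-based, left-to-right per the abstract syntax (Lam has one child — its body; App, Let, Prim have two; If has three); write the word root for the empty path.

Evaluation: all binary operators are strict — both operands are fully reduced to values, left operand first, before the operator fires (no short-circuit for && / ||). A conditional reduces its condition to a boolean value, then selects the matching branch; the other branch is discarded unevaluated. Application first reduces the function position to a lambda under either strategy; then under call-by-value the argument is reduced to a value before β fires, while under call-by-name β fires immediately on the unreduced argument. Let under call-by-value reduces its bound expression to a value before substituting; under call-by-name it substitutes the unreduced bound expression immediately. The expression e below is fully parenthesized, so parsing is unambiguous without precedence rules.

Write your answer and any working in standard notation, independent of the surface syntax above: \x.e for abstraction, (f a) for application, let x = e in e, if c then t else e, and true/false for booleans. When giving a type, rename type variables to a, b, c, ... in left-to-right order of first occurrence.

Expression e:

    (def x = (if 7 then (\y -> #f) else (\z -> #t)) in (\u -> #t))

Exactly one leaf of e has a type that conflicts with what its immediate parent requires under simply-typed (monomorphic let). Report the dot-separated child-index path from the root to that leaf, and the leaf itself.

Working:
  unify Int ~ Bool
  FAIL: mismatch Int ~ Bool

Answer: 0.0 : 7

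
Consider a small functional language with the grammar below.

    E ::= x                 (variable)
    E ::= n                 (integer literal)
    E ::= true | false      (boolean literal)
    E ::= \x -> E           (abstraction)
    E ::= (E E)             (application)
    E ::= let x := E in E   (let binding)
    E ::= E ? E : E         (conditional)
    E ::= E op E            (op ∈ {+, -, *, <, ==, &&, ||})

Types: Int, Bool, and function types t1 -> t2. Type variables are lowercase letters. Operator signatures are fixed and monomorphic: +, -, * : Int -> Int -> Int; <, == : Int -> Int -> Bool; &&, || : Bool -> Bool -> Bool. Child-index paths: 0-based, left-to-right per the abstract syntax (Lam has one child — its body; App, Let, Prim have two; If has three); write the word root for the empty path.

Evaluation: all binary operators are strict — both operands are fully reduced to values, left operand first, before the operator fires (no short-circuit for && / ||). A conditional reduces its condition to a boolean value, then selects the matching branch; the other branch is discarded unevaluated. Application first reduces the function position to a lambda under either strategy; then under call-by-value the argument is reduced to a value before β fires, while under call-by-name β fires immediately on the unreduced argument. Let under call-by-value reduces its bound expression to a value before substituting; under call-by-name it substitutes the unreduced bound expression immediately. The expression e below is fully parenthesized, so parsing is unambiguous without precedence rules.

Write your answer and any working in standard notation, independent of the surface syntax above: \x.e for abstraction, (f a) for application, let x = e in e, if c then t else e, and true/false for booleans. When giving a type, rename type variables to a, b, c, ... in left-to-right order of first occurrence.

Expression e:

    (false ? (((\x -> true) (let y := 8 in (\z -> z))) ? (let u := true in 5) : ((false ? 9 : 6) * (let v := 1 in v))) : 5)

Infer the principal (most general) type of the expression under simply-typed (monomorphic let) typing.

Derivation:
  unify Bool ~ Bool
\x._ : a -> Bool
let y : Int
z : b
\z._ : b -> b
  unify a -> Bool ~ (b -> b) -> c
  unify a ~ b -> b
  unify Bool ~ c
_ _ : Bool
  unify Bool ~ Bool
let u : Bool
  unify Bool ~ Bool
  unify Int ~ Int
  unify Int ~ Int
let v : Int
v : Int
  unify Int ~ Int
  unify Int ~ Int
  unify Int ~ Int

Answer: Int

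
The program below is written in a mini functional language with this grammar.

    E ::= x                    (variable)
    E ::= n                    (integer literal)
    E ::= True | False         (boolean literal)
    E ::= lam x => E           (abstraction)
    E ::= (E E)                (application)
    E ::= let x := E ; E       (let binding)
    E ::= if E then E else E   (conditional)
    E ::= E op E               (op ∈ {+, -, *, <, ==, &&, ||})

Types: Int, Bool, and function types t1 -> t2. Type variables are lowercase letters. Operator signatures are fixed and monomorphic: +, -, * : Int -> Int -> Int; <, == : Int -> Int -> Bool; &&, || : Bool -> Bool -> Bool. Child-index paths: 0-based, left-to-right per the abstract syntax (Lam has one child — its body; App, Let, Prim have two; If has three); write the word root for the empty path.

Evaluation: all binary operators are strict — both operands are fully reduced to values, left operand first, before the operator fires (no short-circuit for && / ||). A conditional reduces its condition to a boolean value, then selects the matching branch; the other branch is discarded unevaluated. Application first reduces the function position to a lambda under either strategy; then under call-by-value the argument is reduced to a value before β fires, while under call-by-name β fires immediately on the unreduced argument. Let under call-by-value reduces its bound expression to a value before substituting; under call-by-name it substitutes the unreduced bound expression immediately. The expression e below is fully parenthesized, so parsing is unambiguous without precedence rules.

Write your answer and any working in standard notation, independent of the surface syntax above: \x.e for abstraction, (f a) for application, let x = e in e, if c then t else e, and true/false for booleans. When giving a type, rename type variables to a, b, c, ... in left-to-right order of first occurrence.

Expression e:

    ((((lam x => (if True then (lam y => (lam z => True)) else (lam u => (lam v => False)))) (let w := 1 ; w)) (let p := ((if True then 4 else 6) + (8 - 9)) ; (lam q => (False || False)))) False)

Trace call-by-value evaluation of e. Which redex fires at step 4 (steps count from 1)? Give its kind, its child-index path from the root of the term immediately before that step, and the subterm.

Working:
step 0: ((((\x.(if true then (\y.(\z.true)) else (\u.(\v.false)))) (let w = 1 in w)) (let p = ((if true then 4 else 6) + (8 - 9)) in (\q.(false || false)))) false)
step 1: [let@0.0.1] ((((\x.(if true then (\y.(\z.true)) else (\u.(\v.false)))) 1) (let p = ((if true then 4 else 6) + (8 - 9)) in (\q.(false || false)))) false)
step 2: [beta@0.0] (((if true then (\y.(\z.true)) else (\u.(\v.false))) (let p = ((if true then 4 else 6) + (8 - 9)) in (\q.(false || false)))) false)
step 3: [if@0.0] (((\y.(\z.true)) (let p = ((if true then 4 else 6) + (8 - 9)) in (\q.(false || false)))) false)
step 4: [if@0.1.0.0] (((\y.(\z.true)) (let p = (4 + (8 - 9)) in (\q.(false || false)))) false)

Answer: if at 0.1.0.0 : (if true then 4 else 6)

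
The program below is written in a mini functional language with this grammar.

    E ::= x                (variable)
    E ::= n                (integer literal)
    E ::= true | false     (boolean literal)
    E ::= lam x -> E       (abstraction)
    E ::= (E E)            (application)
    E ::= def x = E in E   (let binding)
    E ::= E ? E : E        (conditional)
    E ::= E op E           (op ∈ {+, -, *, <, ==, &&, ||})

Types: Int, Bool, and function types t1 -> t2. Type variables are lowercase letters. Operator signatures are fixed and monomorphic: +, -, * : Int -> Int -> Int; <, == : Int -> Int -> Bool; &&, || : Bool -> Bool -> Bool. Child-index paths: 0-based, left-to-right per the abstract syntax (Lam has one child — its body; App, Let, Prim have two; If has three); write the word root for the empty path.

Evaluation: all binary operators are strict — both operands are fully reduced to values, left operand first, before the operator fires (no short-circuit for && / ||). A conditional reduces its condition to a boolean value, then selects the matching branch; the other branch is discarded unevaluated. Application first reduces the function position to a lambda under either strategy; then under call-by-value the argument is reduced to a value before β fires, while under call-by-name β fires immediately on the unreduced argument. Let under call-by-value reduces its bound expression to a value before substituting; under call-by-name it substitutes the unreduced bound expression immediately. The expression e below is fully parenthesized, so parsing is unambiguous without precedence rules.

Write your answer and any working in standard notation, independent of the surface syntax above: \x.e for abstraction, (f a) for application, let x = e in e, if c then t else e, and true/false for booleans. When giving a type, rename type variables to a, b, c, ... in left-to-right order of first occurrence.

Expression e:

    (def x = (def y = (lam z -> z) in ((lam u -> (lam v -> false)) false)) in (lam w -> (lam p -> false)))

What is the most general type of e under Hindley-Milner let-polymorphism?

Working:
z : a
\z._ : a -> a
let y : forall. a -> a
\v._ : c -> Bool
\u._ : b -> c -> Bool
  unify b -> c -> Bool ~ Bool -> d
  unify b ~ Bool
  unify c -> Bool ~ d
_ _ : c -> Bool
let x : forall. c -> Bool
\p._ : f -> Bool
\w._ : e -> f -> Bool

Answer: a -> b -> Bool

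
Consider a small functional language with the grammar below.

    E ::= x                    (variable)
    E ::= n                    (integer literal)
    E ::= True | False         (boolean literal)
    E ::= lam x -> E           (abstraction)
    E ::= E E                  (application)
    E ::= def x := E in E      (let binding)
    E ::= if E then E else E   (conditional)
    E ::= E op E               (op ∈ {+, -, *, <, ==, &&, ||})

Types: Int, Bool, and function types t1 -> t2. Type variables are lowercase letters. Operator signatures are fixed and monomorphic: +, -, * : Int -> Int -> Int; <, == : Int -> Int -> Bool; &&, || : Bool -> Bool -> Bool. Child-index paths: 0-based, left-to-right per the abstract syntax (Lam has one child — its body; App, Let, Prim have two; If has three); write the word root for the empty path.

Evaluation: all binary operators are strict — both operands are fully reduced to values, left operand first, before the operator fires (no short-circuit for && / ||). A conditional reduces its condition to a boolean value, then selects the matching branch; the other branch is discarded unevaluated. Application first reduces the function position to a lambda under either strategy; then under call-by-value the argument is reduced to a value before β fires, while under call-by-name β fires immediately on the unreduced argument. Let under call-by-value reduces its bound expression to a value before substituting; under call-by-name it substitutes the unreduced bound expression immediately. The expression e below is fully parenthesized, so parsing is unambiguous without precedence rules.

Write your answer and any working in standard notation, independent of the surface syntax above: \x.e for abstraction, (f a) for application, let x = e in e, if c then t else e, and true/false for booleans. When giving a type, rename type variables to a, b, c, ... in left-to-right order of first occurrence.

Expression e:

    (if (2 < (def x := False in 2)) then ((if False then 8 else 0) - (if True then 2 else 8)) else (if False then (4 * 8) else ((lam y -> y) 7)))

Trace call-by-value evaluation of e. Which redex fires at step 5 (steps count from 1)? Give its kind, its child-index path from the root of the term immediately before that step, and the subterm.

Answer: beta at root : ((\y.y) 7)

Working:
step 0: (if (2 < (let x = false in 2)) then ((if false then 8 else 0) - (if true then 2 else 8)) else (if false then (4 * 8) else ((\y.y) 7)))
step 1: [let@0.1] (if (2 < 2) then ((if false then 8 else 0) - (if true then 2 else 8)) else (if false then (4 * 8) else ((\y.y) 7)))
step 2: [delta@0] (if false then ((if false then 8 else 0) - (if true then 2 else 8)) else (if false then (4 * 8) else ((\y.y) 7)))
step 3: [if@root] (if false then (4 * 8) else ((\y.y) 7))
step 4: [if@root] ((\y.y) 7)
step 5: [beta@root] 7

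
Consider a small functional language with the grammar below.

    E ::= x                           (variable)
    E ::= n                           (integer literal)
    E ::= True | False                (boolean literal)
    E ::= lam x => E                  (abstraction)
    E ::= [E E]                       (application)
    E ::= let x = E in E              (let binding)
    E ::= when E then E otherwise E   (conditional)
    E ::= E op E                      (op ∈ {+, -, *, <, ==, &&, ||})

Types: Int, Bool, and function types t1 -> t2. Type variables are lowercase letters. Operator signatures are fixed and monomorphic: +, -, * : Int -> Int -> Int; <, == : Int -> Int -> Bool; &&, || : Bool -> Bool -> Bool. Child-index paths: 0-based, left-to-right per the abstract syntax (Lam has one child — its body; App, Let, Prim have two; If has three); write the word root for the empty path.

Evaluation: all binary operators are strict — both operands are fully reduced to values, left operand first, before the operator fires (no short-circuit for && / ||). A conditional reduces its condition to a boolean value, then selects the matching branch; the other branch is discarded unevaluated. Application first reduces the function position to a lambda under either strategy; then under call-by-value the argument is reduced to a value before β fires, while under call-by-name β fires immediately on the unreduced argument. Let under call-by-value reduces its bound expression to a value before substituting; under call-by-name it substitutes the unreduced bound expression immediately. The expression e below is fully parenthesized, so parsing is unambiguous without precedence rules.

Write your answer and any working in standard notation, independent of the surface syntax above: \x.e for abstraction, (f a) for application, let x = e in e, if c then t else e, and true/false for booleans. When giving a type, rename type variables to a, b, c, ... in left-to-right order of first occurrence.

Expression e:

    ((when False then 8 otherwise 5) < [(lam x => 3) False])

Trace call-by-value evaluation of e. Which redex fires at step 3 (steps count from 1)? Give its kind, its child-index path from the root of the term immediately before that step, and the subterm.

Working:
step 0: ((if false then 8 else 5) < ((\x.3) false))
step 1: [if@0] (5 < ((\x.3) false))
step 2: [beta@1] (5 < 3)
step 3: [delta@root] false

Answer: delta at root : (5 < 3)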